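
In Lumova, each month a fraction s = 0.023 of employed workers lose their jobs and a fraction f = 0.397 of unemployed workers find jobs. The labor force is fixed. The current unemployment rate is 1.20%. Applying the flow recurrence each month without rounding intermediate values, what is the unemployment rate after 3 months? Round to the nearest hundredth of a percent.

Unemployment rate after three months ≈ 4.64%.

With a fixed labor force, u_{t+1} = u_t + s·(1−u_t) − f·u_t = u_t·(1−s−f) + s.
Here 1−s−f = 0.580 and s = 0.023.
u_1 = 0.012000 × 0.580 + 0.023 = 0.029960.
u_2 = 0.029960 × 0.580 + 0.023 = 0.040377.
u_3 = 0.040377 × 0.580 + 0.023 = 0.046419.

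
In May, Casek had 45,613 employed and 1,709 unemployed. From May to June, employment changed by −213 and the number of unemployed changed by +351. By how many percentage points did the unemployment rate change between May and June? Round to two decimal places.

May: labor force = 45,613 + 1,709 = 47,322; u = 1,709/47,322 = 3.61%.
June: labor force = 45,400 + 2,060 = 47,460; u = 2,060/47,460 = 4.34%.
Change = 4.34% − 3.61% = +0.73 pp.

The unemployment rate changed by +0.73 percentage points.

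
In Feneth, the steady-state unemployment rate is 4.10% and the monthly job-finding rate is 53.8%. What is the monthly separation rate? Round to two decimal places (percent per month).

Separation rate ≈ 2.30% per month.

From u* = s/(s+f): s = u·f/(1−u).
s = 0.0410 × 53.8 / (1 − 0.0410) = 2.2058 / 0.9590 ≈ 2.30% per month.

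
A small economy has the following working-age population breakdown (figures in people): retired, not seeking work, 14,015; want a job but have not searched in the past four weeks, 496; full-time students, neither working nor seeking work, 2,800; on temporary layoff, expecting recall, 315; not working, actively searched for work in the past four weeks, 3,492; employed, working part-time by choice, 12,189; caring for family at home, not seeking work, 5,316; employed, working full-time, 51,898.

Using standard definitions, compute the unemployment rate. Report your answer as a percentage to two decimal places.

Employed = 12,189 + 51,898 = 64,087.
Unemployed = 315 + 3,492 = 3,807 (jobless and actively searching, or on temporary layoff).
Labor force = 64,087 + 3,807 = 67,894.
Unemployment rate = 3,807 / 67,894 = 5.61%.

Unemployment rate ≈ 5.61%.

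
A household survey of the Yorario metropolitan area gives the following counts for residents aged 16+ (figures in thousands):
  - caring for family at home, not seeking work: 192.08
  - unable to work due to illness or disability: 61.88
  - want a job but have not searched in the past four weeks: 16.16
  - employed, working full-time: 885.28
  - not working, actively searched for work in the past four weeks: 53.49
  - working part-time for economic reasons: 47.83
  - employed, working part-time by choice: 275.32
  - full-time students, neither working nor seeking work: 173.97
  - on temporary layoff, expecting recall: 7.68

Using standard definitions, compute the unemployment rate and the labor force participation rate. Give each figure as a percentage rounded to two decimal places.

Employed = 885.28 + 47.83 + 275.32 = 1,208.43 thousand (anyone who worked, including part-time for economic reasons, counts as employed).
Unemployed = 53.49 + 7.68 = 61.17 thousand (jobless and actively searching, or on temporary layoff).
Labor force = 1,208.43 + 61.17 = 1,269.60 thousand.
Not in labor force = 192.08 + 61.88 + 16.16 + 173.97 = 444.09 thousand (those not working and not actively searching are outside the labor force — including those who want a job but have given up searching).
Civilian working-age population = 1,269.60 + 444.09 = 1,713.69 thousand.
Unemployment rate = 61.17 / 1,269.60 = 4.82%.
Labor force participation rate = 1,269.60 / 1,713.69 = 74.09%.

Unemployment rate ≈ 4.82%; labor force participation rate ≈ 74.09%.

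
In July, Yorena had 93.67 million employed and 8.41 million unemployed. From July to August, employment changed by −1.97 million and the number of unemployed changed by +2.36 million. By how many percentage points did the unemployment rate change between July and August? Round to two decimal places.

July: labor force = 93.67 + 8.41 = 102.08; u = 8.41/102.08 = 8.24%.
August: labor force = 91.70 + 10.77 = 102.47; u = 10.77/102.47 = 10.51%.
Change = 10.51% − 8.24% = +2.27 pp.

The unemployment rate changed by +2.27 percentage points.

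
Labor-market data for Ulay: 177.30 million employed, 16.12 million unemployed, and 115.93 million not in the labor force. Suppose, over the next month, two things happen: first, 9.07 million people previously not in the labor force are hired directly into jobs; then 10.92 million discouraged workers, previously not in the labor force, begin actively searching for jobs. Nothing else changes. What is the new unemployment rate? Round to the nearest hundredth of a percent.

Initially, labor force = 177.30 + 16.12 = 193.42 million, so u = 16.12/193.42 = 8.33%.
After the first change, employed and labor force both rise by 9.07; unemployed unchanged → E = 186.37, U = 16.12, labor force = 202.49 million.
After the second change, unemployed and labor force both rise by 10.92 → E = 186.37, U = 27.04, labor force = 213.41 million.
New unemployment rate = 27.04 / 213.41 = 12.67%.

New unemployment rate ≈ 12.67%.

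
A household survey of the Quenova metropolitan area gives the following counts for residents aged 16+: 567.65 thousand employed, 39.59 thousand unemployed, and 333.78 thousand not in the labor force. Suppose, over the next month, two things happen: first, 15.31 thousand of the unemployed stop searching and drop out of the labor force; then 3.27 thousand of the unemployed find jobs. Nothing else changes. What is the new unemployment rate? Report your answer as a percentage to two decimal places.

New unemployment rate ≈ 3.55%.

Initially, labor force = 567.65 + 39.59 = 607.24 thousand, so u = 39.59/607.24 = 6.52%.
After the first change, unemployed and labor force both fall by 15.31 → E = 567.65, U = 24.28, labor force = 591.93 thousand.
After the second change, unemployed falls and employed rises by 3.27; labor force unchanged → E = 570.92, U = 21.01, labor force = 591.93 thousand.
New unemployment rate = 21.01 / 591.93 = 3.55%.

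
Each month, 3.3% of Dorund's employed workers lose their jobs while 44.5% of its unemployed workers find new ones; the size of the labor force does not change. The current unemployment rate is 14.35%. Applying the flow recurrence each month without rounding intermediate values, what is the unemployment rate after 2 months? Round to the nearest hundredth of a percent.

Unemployment rate after two months ≈ 8.93%.

With a fixed labor force, u_{t+1} = u_t + s·(1−u_t) − f·u_t = u_t·(1−s−f) + s.
Here 1−s−f = 0.522 and s = 0.033.
u_1 = 0.143500 × 0.522 + 0.033 = 0.107907.
u_2 = 0.107907 × 0.522 + 0.033 = 0.089327.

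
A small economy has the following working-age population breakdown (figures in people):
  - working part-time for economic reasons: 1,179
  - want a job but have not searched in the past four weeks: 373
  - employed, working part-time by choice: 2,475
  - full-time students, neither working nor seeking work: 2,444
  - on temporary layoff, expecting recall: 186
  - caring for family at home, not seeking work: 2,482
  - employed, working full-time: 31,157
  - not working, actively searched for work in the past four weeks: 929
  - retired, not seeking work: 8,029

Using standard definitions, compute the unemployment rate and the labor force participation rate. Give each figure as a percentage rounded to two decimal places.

Unemployment rate ≈ 3.10%; labor force participation rate ≈ 72.94%.

Employed = 1,179 + 2,475 + 31,157 = 34,811 (anyone who worked, including part-time for economic reasons, counts as employed).
Unemployed = 186 + 929 = 1,115 (jobless and actively searching, or on temporary layoff).
Labor force = 34,811 + 1,115 = 35,926.
Not in labor force = 373 + 2,444 + 2,482 + 8,029 = 13,328 (those not working and not actively searching are outside the labor force — including those who want a job but have given up searching).
Civilian working-age population = 35,926 + 13,328 = 49,254.
Unemployment rate = 1,115 / 35,926 = 3.10%.
Labor force participation rate = 35,926 / 49,254 = 72.94%.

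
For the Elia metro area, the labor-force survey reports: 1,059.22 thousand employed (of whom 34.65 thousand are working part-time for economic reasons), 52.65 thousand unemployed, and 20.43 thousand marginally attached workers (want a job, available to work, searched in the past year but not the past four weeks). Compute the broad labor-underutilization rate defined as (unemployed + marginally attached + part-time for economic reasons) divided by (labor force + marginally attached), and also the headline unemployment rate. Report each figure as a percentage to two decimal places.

Broad underutilization rate ≈ 9.51%; headline unemployment rate ≈ 4.74%.

Labor force = 1,059.22 + 52.65 = 1,111.87 thousand.
Numerator = 52.65 + 20.43 + 34.65 = 107.73 thousand.
Denominator = 1,111.87 + 20.43 = 1,132.30 thousand.
Broad rate = 107.73 / 1,132.30 = 9.51%.
Headline unemployment rate = 52.65 / 1,111.87 = 4.74%.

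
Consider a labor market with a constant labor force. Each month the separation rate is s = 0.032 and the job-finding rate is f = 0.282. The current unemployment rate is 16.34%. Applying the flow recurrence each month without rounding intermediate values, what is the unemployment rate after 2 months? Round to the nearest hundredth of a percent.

Unemployment rate after two months ≈ 13.08%.

With a fixed labor force, u_{t+1} = u_t + s·(1−u_t) − f·u_t = u_t·(1−s−f) + s.
Here 1−s−f = 0.686 and s = 0.032.
u_1 = 0.163400 × 0.686 + 0.032 = 0.144092.
u_2 = 0.144092 × 0.686 + 0.032 = 0.130847.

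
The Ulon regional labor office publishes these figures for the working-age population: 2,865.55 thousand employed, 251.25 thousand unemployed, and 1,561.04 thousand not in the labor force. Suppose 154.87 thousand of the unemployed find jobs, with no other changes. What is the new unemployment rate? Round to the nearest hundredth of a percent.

Initially, labor force = 2,865.55 + 251.25 = 3,116.80 thousand, so u = 251.25/3,116.80 = 8.06%.
After the change, unemployed falls and employed rises by 154.87; labor force unchanged → E = 3,020.42, U = 96.38, labor force = 3,116.80 thousand.
New unemployment rate = 96.38 / 3,116.80 = 3.09%.

New unemployment rate ≈ 3.09%.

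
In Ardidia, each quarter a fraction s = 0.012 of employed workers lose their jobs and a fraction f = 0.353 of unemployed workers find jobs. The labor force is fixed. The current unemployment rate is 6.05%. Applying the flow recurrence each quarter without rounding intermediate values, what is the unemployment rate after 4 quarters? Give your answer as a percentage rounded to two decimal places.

Unemployment rate after four quarters ≈ 3.74%.

With a fixed labor force, u_{t+1} = u_t + s·(1−u_t) − f·u_t = u_t·(1−s−f) + s.
Here 1−s−f = 0.635 and s = 0.012.
u_1 = 0.060500 × 0.635 + 0.012 = 0.050418.
u_2 = 0.050418 × 0.635 + 0.012 = 0.044015.
u_3 = 0.044015 × 0.635 + 0.012 = 0.039950.
u_4 = 0.039950 × 0.635 + 0.012 = 0.037368.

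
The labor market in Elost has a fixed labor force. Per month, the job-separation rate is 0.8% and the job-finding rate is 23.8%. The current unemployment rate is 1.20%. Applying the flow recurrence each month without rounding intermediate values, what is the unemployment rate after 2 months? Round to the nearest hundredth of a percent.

With a fixed labor force, u_{t+1} = u_t + s·(1−u_t) − f·u_t = u_t·(1−s−f) + s.
Here 1−s−f = 0.754 and s = 0.008.
u_1 = 0.012000 × 0.754 + 0.008 = 0.017048.
u_2 = 0.017048 × 0.754 + 0.008 = 0.020854.

Unemployment rate after two months ≈ 2.09%.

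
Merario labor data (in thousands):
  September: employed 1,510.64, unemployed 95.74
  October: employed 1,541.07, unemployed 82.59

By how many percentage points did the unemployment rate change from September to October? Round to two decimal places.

September: labor force = 1,510.64 + 95.74 = 1,606.38; u = 95.74/1,606.38 = 5.96%.
October: labor force = 1,541.07 + 82.59 = 1,623.66; u = 82.59/1,623.66 = 5.09%.
Change = 5.09% − 5.96% = −0.87 pp.

The unemployment rate changed by −0.87 percentage points.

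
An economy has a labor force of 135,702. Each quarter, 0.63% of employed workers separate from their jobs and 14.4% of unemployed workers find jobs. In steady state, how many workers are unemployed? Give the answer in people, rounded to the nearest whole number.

About 5,688 are unemployed in steady state.

Steady-state unemployment rate u* = s/(s+f) = 0.63/(0.63+14.4) = 0.041916.
Unemployed = u* × labor force = 0.041916 × 135,702 ≈ 5,688.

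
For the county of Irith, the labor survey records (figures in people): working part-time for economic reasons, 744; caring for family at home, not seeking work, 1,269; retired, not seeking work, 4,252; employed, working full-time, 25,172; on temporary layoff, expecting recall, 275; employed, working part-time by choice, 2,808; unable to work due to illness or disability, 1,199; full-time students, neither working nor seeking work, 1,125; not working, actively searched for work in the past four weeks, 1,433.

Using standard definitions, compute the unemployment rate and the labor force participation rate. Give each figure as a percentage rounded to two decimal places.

Unemployment rate ≈ 5.61%; labor force participation rate ≈ 79.50%.

Employed = 744 + 25,172 + 2,808 = 28,724 (anyone who worked, including part-time for economic reasons, counts as employed).
Unemployed = 275 + 1,433 = 1,708 (jobless and actively searching, or on temporary layoff).
Labor force = 28,724 + 1,708 = 30,432.
Not in labor force = 1,269 + 4,252 + 1,199 + 1,125 = 7,845 (those not working and not actively searching are outside the labor force).
Civilian working-age population = 30,432 + 7,845 = 38,277.
Unemployment rate = 1,708 / 30,432 = 5.61%.
Labor force participation rate = 30,432 / 38,277 = 79.50%.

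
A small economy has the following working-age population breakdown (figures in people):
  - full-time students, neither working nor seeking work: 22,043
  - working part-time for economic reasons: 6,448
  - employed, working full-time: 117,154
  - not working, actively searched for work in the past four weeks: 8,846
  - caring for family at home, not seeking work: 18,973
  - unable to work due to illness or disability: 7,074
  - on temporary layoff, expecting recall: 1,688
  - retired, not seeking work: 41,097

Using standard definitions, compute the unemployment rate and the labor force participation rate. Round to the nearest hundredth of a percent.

Employed = 6,448 + 117,154 = 123,602 (anyone who worked, including part-time for economic reasons, counts as employed).
Unemployed = 8,846 + 1,688 = 10,534 (jobless and actively searching, or on temporary layoff).
Labor force = 123,602 + 10,534 = 134,136.
Not in labor force = 22,043 + 18,973 + 7,074 + 41,097 = 89,187 (those not working and not actively searching are outside the labor force).
Civilian working-age population = 134,136 + 89,187 = 223,323.
Unemployment rate = 10,534 / 134,136 = 7.85%.
Labor force participation rate = 134,136 / 223,323 = 60.06%.

Unemployment rate ≈ 7.85%; labor force participation rate ≈ 60.06%.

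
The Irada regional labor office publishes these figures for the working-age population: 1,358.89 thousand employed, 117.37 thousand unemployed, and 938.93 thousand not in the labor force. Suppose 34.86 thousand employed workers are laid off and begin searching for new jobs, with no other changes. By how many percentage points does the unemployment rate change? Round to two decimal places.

The unemployment rate changes by +2.36 percentage points.

Initially, labor force = 1,358.89 + 117.37 = 1,476.26 thousand, so u = 117.37/1,476.26 = 7.95%.
After the change, employed falls and unemployed rises by 34.86; labor force unchanged → E = 1,324.03, U = 152.23, labor force = 1,476.26 thousand.
New unemployment rate = 152.23 / 1,476.26 = 10.31%.
Change = 10.31% − 7.95% = +2.36 percentage points.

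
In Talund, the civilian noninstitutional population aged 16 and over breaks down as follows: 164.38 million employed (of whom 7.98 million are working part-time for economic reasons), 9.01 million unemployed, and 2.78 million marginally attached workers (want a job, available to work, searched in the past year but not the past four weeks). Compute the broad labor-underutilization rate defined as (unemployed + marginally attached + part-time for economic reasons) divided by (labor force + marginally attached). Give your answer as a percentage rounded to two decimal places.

Broad underutilization rate ≈ 11.22%.

Labor force = 164.38 + 9.01 = 173.39 million.
Numerator = 9.01 + 2.78 + 7.98 = 19.77 million.
Denominator = 173.39 + 2.78 = 176.17 million.
Broad rate = 19.77 / 176.17 = 11.22%.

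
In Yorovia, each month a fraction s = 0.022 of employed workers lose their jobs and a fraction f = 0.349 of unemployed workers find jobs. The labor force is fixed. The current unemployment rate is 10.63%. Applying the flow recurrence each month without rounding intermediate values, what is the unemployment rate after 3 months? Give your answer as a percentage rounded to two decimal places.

With a fixed labor force, u_{t+1} = u_t + s·(1−u_t) − f·u_t = u_t·(1−s−f) + s.
Here 1−s−f = 0.629 and s = 0.022.
u_1 = 0.106300 × 0.629 + 0.022 = 0.088863.
u_2 = 0.088863 × 0.629 + 0.022 = 0.077895.
u_3 = 0.077895 × 0.629 + 0.022 = 0.070996.

Unemployment rate after three months ≈ 7.10%.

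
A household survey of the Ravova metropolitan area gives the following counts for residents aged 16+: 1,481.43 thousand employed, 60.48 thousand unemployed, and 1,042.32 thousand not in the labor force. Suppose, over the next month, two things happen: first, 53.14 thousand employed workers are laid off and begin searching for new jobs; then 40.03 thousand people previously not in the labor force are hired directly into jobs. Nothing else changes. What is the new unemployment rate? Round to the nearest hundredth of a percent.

Initially, labor force = 1,481.43 + 60.48 = 1,541.91 thousand, so u = 60.48/1,541.91 = 3.92%.
After the first change, employed falls and unemployed rises by 53.14; labor force unchanged → E = 1,428.29, U = 113.62, labor force = 1,541.91 thousand.
After the second change, employed and labor force both rise by 40.03; unemployed unchanged → E = 1,468.32, U = 113.62, labor force = 1,581.94 thousand.
New unemployment rate = 113.62 / 1,581.94 = 7.18%.

New unemployment rate ≈ 7.18%.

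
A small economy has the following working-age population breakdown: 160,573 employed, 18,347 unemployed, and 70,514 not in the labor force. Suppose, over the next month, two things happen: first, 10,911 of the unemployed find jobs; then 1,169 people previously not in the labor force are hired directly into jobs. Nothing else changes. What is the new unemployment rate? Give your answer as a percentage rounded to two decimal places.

Initially, labor force = 160,573 + 18,347 = 178,920, so u = 18,347/178,920 = 10.25%.
After the first change, unemployed falls and employed rises by 10,911; labor force unchanged → E = 171,484, U = 7,436, labor force = 178,920.
After the second change, employed and labor force both rise by 1,169; unemployed unchanged → E = 172,653, U = 7,436, labor force = 180,089.
New unemployment rate = 7,436 / 180,089 = 4.13%.

New unemployment rate ≈ 4.13%.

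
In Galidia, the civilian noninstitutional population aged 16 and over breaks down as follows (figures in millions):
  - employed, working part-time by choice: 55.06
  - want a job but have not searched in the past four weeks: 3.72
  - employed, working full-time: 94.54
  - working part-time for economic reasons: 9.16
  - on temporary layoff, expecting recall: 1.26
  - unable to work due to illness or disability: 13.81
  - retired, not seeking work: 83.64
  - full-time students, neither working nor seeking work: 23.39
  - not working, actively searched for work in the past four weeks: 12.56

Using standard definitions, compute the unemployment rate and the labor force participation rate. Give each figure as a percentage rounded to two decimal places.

Employed = 55.06 + 94.54 + 9.16 = 158.76 million (anyone who worked, including part-time for economic reasons, counts as employed).
Unemployed = 1.26 + 12.56 = 13.82 million (jobless and actively searching, or on temporary layoff).
Labor force = 158.76 + 13.82 = 172.58 million.
Not in labor force = 3.72 + 13.81 + 83.64 + 23.39 = 124.56 million (those not working and not actively searching are outside the labor force — including those who want a job but have given up searching).
Civilian working-age population = 172.58 + 124.56 = 297.14 million.
Unemployment rate = 13.82 / 172.58 = 8.01%.
Labor force participation rate = 172.58 / 297.14 = 58.08%.

Unemployment rate ≈ 8.01%; labor force participation rate ≈ 58.08%.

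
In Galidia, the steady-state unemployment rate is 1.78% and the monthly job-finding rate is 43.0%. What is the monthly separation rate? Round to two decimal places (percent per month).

Separation rate ≈ 0.78% per month.

From u* = s/(s+f): s = u·f/(1−u).
s = 0.0178 × 43.0 / (1 − 0.0178) = 0.7654 / 0.9822 ≈ 0.78% per month.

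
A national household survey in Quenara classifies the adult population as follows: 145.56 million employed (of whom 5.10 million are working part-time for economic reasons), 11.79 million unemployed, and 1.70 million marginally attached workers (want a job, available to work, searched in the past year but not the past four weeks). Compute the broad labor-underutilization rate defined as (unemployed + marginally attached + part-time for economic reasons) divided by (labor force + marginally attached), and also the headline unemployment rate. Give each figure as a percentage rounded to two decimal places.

Labor force = 145.56 + 11.79 = 157.35 million.
Numerator = 11.79 + 1.70 + 5.10 = 18.59 million.
Denominator = 157.35 + 1.70 = 159.05 million.
Broad rate = 18.59 / 159.05 = 11.69%.
Headline unemployment rate = 11.79 / 157.35 = 7.49%.

Broad underutilization rate ≈ 11.69%; headline unemployment rate ≈ 7.49%.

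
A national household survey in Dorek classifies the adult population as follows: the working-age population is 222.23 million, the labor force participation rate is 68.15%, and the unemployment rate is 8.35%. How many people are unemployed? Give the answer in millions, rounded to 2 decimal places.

Labor force = 0.6815 × 222.23 = 151.45 million.
Unemployed = 0.0835 × 151.45 ≈ 12.65 million.

About 12.65 million are unemployed.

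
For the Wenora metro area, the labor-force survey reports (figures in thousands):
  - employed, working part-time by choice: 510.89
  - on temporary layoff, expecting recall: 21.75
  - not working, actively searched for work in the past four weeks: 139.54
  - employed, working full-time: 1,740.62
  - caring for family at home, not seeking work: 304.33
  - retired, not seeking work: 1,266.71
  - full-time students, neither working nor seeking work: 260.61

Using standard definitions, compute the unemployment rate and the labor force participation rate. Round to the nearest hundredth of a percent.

Unemployment rate ≈ 6.68%; labor force participation rate ≈ 56.85%.

Employed = 510.89 + 1,740.62 = 2,251.51 thousand.
Unemployed = 21.75 + 139.54 = 161.29 thousand (jobless and actively searching, or on temporary layoff).
Labor force = 2,251.51 + 161.29 = 2,412.80 thousand.
Not in labor force = 304.33 + 1,266.71 + 260.61 = 1,831.65 thousand (those not working and not actively searching are outside the labor force).
Civilian working-age population = 2,412.80 + 1,831.65 = 4,244.45 thousand.
Unemployment rate = 161.29 / 2,412.80 = 6.68%.
Labor force participation rate = 2,412.80 / 4,244.45 = 56.85%.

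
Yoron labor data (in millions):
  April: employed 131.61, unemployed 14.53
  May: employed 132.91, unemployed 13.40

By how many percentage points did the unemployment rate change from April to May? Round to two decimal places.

April: labor force = 131.61 + 14.53 = 146.14; u = 14.53/146.14 = 9.94%.
May: labor force = 132.91 + 13.40 = 146.31; u = 13.40/146.31 = 9.16%.
Change = 9.16% − 9.94% = −0.78 pp.

The unemployment rate changed by −0.78 percentage points.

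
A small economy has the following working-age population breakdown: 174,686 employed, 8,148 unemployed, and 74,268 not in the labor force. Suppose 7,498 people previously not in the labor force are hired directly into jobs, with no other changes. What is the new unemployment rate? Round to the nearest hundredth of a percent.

New unemployment rate ≈ 4.28%.

Initially, labor force = 174,686 + 8,148 = 182,834, so u = 8,148/182,834 = 4.46%.
After the change, employed and labor force both rise by 7,498; unemployed unchanged → E = 182,184, U = 8,148, labor force = 190,332.
New unemployment rate = 8,148 / 190,332 = 4.28%.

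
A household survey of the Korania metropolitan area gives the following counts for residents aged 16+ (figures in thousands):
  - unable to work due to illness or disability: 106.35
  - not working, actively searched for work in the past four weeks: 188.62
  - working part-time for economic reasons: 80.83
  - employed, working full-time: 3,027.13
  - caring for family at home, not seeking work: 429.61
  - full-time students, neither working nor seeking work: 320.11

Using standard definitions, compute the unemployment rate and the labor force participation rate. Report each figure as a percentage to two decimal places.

Unemployment rate ≈ 5.72%; labor force participation rate ≈ 79.38%.

Employed = 80.83 + 3,027.13 = 3,107.96 thousand (anyone who worked, including part-time for economic reasons, counts as employed).
Unemployed = 188.62 thousand.
Labor force = 3,107.96 + 188.62 = 3,296.58 thousand.
Not in labor force = 106.35 + 429.61 + 320.11 = 856.07 thousand (those not working and not actively searching are outside the labor force).
Civilian working-age population = 3,296.58 + 856.07 = 4,152.65 thousand.
Unemployment rate = 188.62 / 3,296.58 = 5.72%.
Labor force participation rate = 3,296.58 / 4,152.65 = 79.38%.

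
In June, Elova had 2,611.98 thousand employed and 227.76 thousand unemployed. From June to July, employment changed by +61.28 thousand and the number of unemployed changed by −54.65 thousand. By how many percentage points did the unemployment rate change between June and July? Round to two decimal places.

June: labor force = 2,611.98 + 227.76 = 2,839.74; u = 227.76/2,839.74 = 8.02%.
July: labor force = 2,673.26 + 173.11 = 2,846.37; u = 173.11/2,846.37 = 6.08%.
Change = 6.08% − 8.02% = −1.94 pp.

The unemployment rate changed by −1.94 percentage points.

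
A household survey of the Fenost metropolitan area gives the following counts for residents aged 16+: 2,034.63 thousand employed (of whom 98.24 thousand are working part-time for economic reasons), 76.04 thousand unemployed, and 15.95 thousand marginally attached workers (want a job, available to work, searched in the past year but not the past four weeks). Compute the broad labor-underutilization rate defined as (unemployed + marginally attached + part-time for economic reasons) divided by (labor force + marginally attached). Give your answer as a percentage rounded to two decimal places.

Labor force = 2,034.63 + 76.04 = 2,110.67 thousand.
Numerator = 76.04 + 15.95 + 98.24 = 190.23 thousand.
Denominator = 2,110.67 + 15.95 = 2,126.62 thousand.
Broad rate = 190.23 / 2,126.62 = 8.95%.

Broad underutilization rate ≈ 8.95%.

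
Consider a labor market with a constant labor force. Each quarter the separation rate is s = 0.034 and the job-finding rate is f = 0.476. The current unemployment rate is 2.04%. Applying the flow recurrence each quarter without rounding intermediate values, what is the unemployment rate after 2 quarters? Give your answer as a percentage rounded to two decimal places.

With a fixed labor force, u_{t+1} = u_t + s·(1−u_t) − f·u_t = u_t·(1−s−f) + s.
Here 1−s−f = 0.490 and s = 0.034.
u_1 = 0.020400 × 0.490 + 0.034 = 0.043996.
u_2 = 0.043996 × 0.490 + 0.034 = 0.055558.

Unemployment rate after two quarters ≈ 5.56%.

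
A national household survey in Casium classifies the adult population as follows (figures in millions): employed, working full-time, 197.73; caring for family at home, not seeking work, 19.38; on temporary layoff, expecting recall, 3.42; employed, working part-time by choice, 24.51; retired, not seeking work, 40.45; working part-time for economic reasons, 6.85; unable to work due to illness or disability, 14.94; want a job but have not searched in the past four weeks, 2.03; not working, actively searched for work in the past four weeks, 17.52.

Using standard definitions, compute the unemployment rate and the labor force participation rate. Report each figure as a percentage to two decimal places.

Employed = 197.73 + 24.51 + 6.85 = 229.09 million (anyone who worked, including part-time for economic reasons, counts as employed).
Unemployed = 3.42 + 17.52 = 20.94 million (jobless and actively searching, or on temporary layoff).
Labor force = 229.09 + 20.94 = 250.03 million.
Not in labor force = 19.38 + 40.45 + 14.94 + 2.03 = 76.80 million (those not working and not actively searching are outside the labor force — including those who want a job but have given up searching).
Civilian working-age population = 250.03 + 76.80 = 326.83 million.
Unemployment rate = 20.94 / 250.03 = 8.37%.
Labor force participation rate = 250.03 / 326.83 = 76.50%.

Unemployment rate ≈ 8.37%; labor force participation rate ≈ 76.50%.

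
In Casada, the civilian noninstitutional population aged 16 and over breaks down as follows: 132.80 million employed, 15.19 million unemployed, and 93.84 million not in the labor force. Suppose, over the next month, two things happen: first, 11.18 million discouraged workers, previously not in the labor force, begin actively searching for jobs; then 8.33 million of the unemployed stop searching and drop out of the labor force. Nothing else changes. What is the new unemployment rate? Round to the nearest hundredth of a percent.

New unemployment rate ≈ 11.96%.

Initially, labor force = 132.80 + 15.19 = 147.99 million, so u = 15.19/147.99 = 10.26%.
After the first change, unemployed and labor force both rise by 11.18 → E = 132.80, U = 26.37, labor force = 159.17 million.
After the second change, unemployed and labor force both fall by 8.33 → E = 132.80, U = 18.04, labor force = 150.84 million.
New unemployment rate = 18.04 / 150.84 = 11.96%.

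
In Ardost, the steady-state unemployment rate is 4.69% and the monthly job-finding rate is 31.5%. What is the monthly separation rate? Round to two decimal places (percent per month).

From u* = s/(s+f): s = u·f/(1−u).
s = 0.0469 × 31.5 / (1 − 0.0469) = 1.4774 / 0.9531 ≈ 1.55% per month.

Separation rate ≈ 1.55% per month.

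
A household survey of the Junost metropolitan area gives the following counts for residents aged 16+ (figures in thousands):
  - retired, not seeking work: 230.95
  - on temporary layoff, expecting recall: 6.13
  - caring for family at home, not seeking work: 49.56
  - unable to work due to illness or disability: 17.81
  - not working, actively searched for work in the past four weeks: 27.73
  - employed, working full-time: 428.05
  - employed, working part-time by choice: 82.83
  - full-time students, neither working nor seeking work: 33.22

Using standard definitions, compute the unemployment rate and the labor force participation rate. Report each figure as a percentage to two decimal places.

Employed = 428.05 + 82.83 = 510.88 thousand.
Unemployed = 6.13 + 27.73 = 33.86 thousand (jobless and actively searching, or on temporary layoff).
Labor force = 510.88 + 33.86 = 544.74 thousand.
Not in labor force = 230.95 + 49.56 + 17.81 + 33.22 = 331.54 thousand (those not working and not actively searching are outside the labor force).
Civilian working-age population = 544.74 + 331.54 = 876.28 thousand.
Unemployment rate = 33.86 / 544.74 = 6.22%.
Labor force participation rate = 544.74 / 876.28 = 62.17%.

Unemployment rate ≈ 6.22%; labor force participation rate ≈ 62.17%.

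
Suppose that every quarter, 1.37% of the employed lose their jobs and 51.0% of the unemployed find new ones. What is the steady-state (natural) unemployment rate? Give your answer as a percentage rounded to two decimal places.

Steady-state unemployment rate ≈ 2.62%.

At steady state the flows balance: s·E = f·U, so U/(E+U) = s/(s+f).
u* = 1.37 / (1.37 + 51.0) = 1.37 / 52.37 = 2.62%.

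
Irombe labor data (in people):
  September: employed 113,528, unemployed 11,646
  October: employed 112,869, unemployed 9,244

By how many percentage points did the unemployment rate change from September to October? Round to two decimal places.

The unemployment rate changed by −1.73 percentage points.

September: labor force = 113,528 + 11,646 = 125,174; u = 11,646/125,174 = 9.30%.
October: labor force = 112,869 + 9,244 = 122,113; u = 9,244/122,113 = 7.57%.
Change = 7.57% − 9.30% = −1.73 pp.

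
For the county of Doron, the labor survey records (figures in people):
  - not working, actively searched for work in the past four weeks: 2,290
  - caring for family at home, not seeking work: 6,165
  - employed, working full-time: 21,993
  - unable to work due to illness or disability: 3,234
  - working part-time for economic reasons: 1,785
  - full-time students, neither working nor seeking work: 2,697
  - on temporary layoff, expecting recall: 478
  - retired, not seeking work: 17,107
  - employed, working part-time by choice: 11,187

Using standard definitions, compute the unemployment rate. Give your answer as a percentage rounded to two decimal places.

Unemployment rate ≈ 7.34%.

Employed = 21,993 + 1,785 + 11,187 = 34,965 (anyone who worked, including part-time for economic reasons, counts as employed).
Unemployed = 2,290 + 478 = 2,768 (jobless and actively searching, or on temporary layoff).
Labor force = 34,965 + 2,768 = 37,733.
Unemployment rate = 2,768 / 37,733 = 7.34%.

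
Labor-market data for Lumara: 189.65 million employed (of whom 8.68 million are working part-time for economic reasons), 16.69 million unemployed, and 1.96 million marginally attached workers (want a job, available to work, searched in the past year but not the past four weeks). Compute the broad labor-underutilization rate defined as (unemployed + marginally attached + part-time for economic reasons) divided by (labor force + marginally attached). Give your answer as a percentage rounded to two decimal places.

Labor force = 189.65 + 16.69 = 206.34 million.
Numerator = 16.69 + 1.96 + 8.68 = 27.33 million.
Denominator = 206.34 + 1.96 = 208.30 million.
Broad rate = 27.33 / 208.30 = 13.12%.

Broad underutilization rate ≈ 13.12%.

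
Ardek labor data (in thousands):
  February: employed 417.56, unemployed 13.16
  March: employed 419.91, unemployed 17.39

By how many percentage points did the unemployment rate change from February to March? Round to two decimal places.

February: labor force = 417.56 + 13.16 = 430.72; u = 13.16/430.72 = 3.06%.
March: labor force = 419.91 + 17.39 = 437.30; u = 17.39/437.30 = 3.98%.
Change = 3.98% − 3.06% = +0.92 pp.

The unemployment rate changed by +0.92 percentage points.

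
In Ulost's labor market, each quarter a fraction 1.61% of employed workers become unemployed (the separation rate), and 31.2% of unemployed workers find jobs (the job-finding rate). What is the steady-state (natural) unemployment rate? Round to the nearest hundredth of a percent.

At steady state the flows balance: s·E = f·U, so U/(E+U) = s/(s+f).
u* = 1.61 / (1.61 + 31.2) = 1.61 / 32.81 = 4.91%.

Steady-state unemployment rate ≈ 4.91%.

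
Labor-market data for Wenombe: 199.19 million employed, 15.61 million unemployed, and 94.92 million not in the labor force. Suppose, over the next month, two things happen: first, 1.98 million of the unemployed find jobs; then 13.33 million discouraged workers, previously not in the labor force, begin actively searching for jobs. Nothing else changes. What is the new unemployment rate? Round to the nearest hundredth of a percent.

Initially, labor force = 199.19 + 15.61 = 214.80 million, so u = 15.61/214.80 = 7.27%.
After the first change, unemployed falls and employed rises by 1.98; labor force unchanged → E = 201.17, U = 13.63, labor force = 214.80 million.
After the second change, unemployed and labor force both rise by 13.33 → E = 201.17, U = 26.96, labor force = 228.13 million.
New unemployment rate = 26.96 / 228.13 = 11.82%.

New unemployment rate ≈ 11.82%.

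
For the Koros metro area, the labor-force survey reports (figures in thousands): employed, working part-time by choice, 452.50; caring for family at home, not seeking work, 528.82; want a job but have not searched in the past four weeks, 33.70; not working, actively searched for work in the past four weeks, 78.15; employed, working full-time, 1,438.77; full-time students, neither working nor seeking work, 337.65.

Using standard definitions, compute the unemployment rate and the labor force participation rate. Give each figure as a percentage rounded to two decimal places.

Unemployment rate ≈ 3.97%; labor force participation rate ≈ 68.63%.

Employed = 452.50 + 1,438.77 = 1,891.27 thousand.
Unemployed = 78.15 thousand.
Labor force = 1,891.27 + 78.15 = 1,969.42 thousand.
Not in labor force = 528.82 + 33.70 + 337.65 = 900.17 thousand (those not working and not actively searching are outside the labor force — including those who want a job but have given up searching).
Civilian working-age population = 1,969.42 + 900.17 = 2,869.59 thousand.
Unemployment rate = 78.15 / 1,969.42 = 3.97%.
Labor force participation rate = 1,969.42 / 2,869.59 = 68.63%.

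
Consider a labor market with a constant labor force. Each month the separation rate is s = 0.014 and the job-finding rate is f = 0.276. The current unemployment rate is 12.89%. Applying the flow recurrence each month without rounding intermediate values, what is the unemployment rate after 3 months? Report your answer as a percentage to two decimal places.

Unemployment rate after three months ≈ 7.71%.

With a fixed labor force, u_{t+1} = u_t + s·(1−u_t) − f·u_t = u_t·(1−s−f) + s.
Here 1−s−f = 0.710 and s = 0.014.
u_1 = 0.128900 × 0.710 + 0.014 = 0.105519.
u_2 = 0.105519 × 0.710 + 0.014 = 0.088918.
u_3 = 0.088918 × 0.710 + 0.014 = 0.077132.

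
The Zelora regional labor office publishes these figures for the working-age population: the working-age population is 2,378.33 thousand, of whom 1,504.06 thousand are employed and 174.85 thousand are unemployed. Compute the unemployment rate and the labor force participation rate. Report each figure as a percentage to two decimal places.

Unemployment rate ≈ 10.41%; labor force participation rate ≈ 70.59%.

Labor force = employed + unemployed = 1,504.06 + 174.85 = 1,678.91 thousand.
Unemployment rate = 174.85 / 1,678.91 = 10.41%.
Labor force participation rate = 1,678.91 / 2,378.33 = 70.59%.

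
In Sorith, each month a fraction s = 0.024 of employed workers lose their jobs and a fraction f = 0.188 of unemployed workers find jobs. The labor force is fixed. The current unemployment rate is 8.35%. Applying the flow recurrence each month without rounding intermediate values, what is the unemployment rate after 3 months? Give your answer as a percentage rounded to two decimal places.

With a fixed labor force, u_{t+1} = u_t + s·(1−u_t) − f·u_t = u_t·(1−s−f) + s.
Here 1−s−f = 0.788 and s = 0.024.
u_1 = 0.083500 × 0.788 + 0.024 = 0.089798.
u_2 = 0.089798 × 0.788 + 0.024 = 0.094761.
u_3 = 0.094761 × 0.788 + 0.024 = 0.098672.

Unemployment rate after three months ≈ 9.87%.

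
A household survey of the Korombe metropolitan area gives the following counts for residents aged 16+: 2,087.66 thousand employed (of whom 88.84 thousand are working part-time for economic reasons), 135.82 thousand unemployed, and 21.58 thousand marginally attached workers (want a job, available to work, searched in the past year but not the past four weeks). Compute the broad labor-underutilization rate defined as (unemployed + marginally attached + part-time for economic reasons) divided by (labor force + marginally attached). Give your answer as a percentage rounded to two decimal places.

Labor force = 2,087.66 + 135.82 = 2,223.48 thousand.
Numerator = 135.82 + 21.58 + 88.84 = 246.24 thousand.
Denominator = 2,223.48 + 21.58 = 2,245.06 thousand.
Broad rate = 246.24 / 2,245.06 = 10.97%.

Broad underutilization rate ≈ 10.97%.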